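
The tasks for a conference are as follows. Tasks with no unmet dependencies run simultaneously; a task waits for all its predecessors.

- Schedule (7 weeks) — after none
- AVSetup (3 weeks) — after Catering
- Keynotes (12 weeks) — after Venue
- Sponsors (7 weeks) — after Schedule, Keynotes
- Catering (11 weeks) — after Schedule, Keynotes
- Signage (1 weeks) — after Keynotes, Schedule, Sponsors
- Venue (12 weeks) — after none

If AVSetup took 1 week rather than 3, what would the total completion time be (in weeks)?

36

The binding path is Venue→Keynotes→Catering→AVSetup = 12+12+11+3 = 38; finish at 38 weeks.
AVSetup lies on that path, so at 1 week the path becomes 36 weeks.
That remains the longest chain; total 36 weeks.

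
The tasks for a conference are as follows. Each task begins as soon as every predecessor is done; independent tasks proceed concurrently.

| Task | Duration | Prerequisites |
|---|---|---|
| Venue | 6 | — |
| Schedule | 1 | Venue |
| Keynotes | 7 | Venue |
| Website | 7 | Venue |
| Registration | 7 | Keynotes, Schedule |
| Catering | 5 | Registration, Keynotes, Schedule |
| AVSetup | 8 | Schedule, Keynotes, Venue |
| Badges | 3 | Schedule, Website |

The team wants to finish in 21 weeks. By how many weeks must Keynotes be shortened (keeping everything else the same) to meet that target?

Current finish: 25 weeks; target: 21.
Keynotes is on every critical path, so each week cut from Keynotes cuts the finish by one (this holds down to a finish of 19).
Need 25 − 21 = 4 weeks off Keynotes → Keynotes becomes 3 weeks, finish becomes 21.

4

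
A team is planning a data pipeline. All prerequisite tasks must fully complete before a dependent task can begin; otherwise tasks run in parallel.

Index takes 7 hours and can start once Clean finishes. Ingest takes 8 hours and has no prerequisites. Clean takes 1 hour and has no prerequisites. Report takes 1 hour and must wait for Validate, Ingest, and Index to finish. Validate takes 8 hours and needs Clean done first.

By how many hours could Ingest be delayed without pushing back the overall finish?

1

Clean→Validate→Report = 1+8+1 = 10 sets the makespan at 10 hours.
Longest path through Ingest: 9 hours (earliest finish 8, latest finish 9).
Slack of Ingest = 1 − 0 = 1 hour.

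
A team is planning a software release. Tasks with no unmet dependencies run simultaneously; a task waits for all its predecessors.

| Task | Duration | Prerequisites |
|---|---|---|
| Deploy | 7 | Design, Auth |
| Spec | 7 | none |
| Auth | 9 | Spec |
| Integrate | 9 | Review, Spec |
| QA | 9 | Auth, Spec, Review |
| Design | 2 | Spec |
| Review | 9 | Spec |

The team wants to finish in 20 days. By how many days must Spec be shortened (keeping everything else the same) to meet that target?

Current finish: 25 days; target: 20.
Spec is on every critical path, so each day cut from Spec cuts the finish by one (this holds down to a finish of 19).
Need 25 − 20 = 5 days off Spec → Spec becomes 2 days, finish becomes 20.

5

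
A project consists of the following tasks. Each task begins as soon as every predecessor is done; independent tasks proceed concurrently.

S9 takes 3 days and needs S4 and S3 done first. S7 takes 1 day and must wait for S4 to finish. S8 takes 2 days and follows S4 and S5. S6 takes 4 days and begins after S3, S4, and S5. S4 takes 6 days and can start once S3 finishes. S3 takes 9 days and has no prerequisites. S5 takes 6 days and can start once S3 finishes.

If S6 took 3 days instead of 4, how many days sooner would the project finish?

1

As given, the longest chain is S3→S4→S6 = 9+6+4 = 19, so the finish is 19 days.
S6 is on the critical path; changing it to 3 makes that path 18 days.
That remains the longest chain; total 18 days.
Change in finish: 18 − 19 = -1 days.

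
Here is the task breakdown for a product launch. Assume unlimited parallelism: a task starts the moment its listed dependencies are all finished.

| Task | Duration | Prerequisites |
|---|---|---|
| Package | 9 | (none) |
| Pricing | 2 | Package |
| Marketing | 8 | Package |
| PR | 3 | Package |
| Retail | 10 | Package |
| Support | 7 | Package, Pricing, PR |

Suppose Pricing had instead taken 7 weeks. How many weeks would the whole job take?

The binding path is Package→PR→Support = 9+3+7 = 19; finish at 19 weeks.
The longest path through Pricing is only 18 weeks, so Pricing has float 1.
New critical path: Package→Pricing→Support = 9+7+7 = 23 ⇒ 23 weeks.

23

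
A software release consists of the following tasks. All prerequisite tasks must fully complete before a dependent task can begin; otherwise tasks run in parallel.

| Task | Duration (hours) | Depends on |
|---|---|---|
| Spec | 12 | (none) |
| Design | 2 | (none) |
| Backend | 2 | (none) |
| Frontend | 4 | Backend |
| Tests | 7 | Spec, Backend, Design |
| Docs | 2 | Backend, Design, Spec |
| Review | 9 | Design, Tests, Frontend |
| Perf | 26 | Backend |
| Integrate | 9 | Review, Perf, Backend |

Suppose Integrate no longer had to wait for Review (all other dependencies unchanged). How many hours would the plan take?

37

Original critical path: Spec→Tests→Review→Integrate = 12+7+9+9 = 37 ⇒ 37 hours.
Dropping Review→Integrate doesn't change Integrate's earliest start (28); another predecessor still binds.
After: Backend→Perf→Integrate = 2+26+9 = 37 → 37 hours.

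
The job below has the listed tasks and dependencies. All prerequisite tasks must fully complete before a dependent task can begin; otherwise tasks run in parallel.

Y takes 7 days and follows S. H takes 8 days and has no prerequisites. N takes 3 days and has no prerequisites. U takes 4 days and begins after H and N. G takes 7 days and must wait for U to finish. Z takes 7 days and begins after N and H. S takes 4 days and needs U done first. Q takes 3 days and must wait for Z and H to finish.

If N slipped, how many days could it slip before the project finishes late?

5

The longest chain is H→U→S→Y = 8+4+4+7 = 23; overall finish 23 days.
The longest chain containing N totals 18 days.
Slack of N = 5 − 0 = 5 days.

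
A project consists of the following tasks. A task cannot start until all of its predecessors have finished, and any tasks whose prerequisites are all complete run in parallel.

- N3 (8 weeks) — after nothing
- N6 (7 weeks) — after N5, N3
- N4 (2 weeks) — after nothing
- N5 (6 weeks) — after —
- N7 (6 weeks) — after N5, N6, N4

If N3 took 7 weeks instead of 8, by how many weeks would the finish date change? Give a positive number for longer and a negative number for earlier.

Critical path before the change: N3→N6→N7 = 8+7+6 = 21 giving 21 weeks.
N3 lies on that path, so at 7 weeks the path becomes 20 weeks.
That remains the longest chain; total 20 weeks.
Change in finish: 20 − 21 = -1 weeks.

-1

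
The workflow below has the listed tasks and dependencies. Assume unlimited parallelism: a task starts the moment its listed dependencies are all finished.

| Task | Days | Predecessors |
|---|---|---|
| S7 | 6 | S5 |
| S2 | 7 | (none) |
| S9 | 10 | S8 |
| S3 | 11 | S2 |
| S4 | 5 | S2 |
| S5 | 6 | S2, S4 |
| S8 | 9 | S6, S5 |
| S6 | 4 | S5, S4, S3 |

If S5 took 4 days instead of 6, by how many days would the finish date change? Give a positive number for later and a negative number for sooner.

0

As given, the longest chain is S2→S4→S5→S6→S8→S9 = 7+5+6+4+9+10 = 41, so the finish is 41 days.
S5 is on the critical path; changing it to 4 makes that path 39 days.
The binding chain switches to S2→S3→S6→S8→S9 = 7+11+4+9+10 = 41; finish 41 days.
Change in finish: 41 − 41 = +0 days.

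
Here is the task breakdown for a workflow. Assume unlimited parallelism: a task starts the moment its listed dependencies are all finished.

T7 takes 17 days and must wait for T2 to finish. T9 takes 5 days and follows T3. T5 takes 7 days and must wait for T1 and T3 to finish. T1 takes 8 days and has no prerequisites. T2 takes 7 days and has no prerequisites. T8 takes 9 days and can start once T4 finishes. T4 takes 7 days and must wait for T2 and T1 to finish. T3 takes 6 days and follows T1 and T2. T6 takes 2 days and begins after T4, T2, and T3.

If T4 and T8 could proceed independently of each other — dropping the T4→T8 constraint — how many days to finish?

24

With the dependency in place, T1→T4→T8 = 8+7+9 = 24 sets the finish at 24 days.
Without T4→T8, T8's earliest start moves from 15 to 0.
The longest chain is now T2→T7 = 7+17 = 24, so the schedule takes 24 days.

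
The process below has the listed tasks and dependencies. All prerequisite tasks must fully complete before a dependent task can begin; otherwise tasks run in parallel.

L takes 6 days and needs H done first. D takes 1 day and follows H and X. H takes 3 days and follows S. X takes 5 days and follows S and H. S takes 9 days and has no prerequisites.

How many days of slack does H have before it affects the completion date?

0

Critical path: S→H→X→D = 9+3+5+1 = 18, so the finish is 18 days.
The longest chain containing H totals 18 days.
So H can slip 12 − 12 = 0 days.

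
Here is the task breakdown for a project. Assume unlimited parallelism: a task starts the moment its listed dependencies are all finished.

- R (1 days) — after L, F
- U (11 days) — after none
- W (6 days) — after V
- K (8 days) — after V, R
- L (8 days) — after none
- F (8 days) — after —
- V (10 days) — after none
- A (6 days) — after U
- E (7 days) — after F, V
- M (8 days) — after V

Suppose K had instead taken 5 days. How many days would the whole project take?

As given, the longest chain is V→K = 10+8 = 18, so the finish is 18 days.
K is on the critical path; changing it to 5 makes that path 15 days.
New critical path: V→M = 10+8 = 18 ⇒ 18 days.

18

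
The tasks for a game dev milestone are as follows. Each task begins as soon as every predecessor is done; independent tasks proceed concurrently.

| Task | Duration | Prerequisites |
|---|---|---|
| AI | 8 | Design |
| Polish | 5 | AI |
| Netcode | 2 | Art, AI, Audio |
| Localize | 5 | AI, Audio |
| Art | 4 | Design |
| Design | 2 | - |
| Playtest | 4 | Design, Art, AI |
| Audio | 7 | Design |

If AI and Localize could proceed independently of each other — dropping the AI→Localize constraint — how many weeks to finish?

15

Before: longest chain Design→AI→Polish = 2+8+5 = 15, finish 15.
Without AI→Localize, Localize's earliest start moves from 10 to 9.
The longest chain is now Design→AI→Polish = 2+8+5 = 15, so the job takes 15 weeks.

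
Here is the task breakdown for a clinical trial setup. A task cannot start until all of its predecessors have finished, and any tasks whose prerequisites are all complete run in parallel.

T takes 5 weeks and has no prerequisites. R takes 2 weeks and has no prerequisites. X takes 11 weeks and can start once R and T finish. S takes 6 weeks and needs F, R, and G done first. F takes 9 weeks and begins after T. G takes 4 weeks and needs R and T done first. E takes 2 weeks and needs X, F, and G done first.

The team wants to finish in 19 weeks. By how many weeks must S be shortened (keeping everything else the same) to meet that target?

1

Current finish: 20 weeks; target: 19.
S is on every critical path, so each week cut from S cuts the finish by one (this holds down to a finish of 18).
Need 20 − 19 = 1 week off S → S becomes 5 weeks, finish becomes 19.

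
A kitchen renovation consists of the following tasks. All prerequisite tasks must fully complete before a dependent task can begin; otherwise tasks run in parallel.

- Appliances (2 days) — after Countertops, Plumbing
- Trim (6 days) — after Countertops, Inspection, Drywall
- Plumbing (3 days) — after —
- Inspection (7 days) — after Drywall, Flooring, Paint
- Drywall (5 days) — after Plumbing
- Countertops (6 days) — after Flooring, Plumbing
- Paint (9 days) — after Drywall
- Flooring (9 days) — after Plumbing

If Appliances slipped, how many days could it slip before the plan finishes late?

Plumbing→Drywall→Paint→Inspection→Trim = 3+5+9+7+6 = 30 sets the makespan at 30 days.
Appliances finishes as early as 20 and must finish by 30.
Slack of Appliances = 28 − 18 = 10 days.

10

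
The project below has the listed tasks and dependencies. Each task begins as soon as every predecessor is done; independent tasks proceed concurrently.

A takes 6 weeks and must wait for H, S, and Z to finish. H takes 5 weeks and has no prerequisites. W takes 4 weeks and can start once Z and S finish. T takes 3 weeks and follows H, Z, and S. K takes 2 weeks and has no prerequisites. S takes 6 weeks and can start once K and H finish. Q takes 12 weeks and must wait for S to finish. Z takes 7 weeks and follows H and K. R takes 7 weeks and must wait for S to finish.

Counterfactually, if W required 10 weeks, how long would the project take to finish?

23

Critical path before the change: H→S→Q = 5+6+12 = 23 giving 23 weeks.
The longest path through W is only 16 weeks, so W has float 7.
No other chain overtakes it, so the finish is 23 weeks.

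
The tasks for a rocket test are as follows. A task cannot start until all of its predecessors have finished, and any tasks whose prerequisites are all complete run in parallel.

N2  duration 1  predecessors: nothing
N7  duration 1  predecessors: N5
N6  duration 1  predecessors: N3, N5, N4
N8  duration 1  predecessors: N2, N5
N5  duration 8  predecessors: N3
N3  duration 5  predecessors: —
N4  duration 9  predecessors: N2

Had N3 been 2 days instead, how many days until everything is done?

11

Baseline: N3→N5→N6 = 5+8+1 = 14 → 14 days.
N3 is on the critical path; changing it to 2 makes that path 11 days.
New critical path: N2→N4→N6 = 1+9+1 = 11 ⇒ 11 days.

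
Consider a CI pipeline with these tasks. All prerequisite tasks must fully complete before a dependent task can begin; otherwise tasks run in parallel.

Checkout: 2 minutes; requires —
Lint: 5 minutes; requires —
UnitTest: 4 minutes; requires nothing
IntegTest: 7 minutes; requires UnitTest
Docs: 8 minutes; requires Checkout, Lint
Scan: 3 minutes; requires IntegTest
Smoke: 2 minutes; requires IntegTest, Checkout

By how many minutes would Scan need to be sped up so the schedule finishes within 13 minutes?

Current finish: 14 minutes; target: 13.
Scan is on every critical path, so each minute cut from Scan cuts the finish by one (this holds down to a finish of 13).
Need 14 − 13 = 1 minute off Scan → Scan becomes 2 minutes, finish becomes 13.

1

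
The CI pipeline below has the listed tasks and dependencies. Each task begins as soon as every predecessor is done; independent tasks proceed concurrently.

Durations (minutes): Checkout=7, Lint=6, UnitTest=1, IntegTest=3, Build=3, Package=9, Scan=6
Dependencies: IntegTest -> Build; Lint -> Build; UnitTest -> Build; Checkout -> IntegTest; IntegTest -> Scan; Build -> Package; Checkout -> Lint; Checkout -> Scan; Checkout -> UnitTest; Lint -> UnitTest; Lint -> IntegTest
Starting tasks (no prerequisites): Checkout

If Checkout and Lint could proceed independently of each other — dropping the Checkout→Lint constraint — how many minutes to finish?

22

With the dependency in place, Checkout→Lint→IntegTest→Build→Package = 7+6+3+3+9 = 28 sets the finish at 28 minutes.
Without Checkout→Lint, Lint's earliest start moves from 7 to 0.
New critical path: Checkout→IntegTest→Build→Package = 7+3+3+9 = 22 ⇒ 22 minutes.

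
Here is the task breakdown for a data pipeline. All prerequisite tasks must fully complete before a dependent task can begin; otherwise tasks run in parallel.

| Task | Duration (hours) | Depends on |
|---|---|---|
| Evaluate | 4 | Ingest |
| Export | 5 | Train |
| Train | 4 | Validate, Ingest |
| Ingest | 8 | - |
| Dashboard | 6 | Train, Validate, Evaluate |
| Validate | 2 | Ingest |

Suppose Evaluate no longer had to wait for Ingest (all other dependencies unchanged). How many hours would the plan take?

20

Before: longest chain Ingest→Validate→Train→Dashboard = 8+2+4+6 = 20, finish 20.
Without Ingest→Evaluate, Evaluate's earliest start moves from 8 to 0.
New critical path: Ingest→Validate→Train→Dashboard = 8+2+4+6 = 20 ⇒ 20 hours.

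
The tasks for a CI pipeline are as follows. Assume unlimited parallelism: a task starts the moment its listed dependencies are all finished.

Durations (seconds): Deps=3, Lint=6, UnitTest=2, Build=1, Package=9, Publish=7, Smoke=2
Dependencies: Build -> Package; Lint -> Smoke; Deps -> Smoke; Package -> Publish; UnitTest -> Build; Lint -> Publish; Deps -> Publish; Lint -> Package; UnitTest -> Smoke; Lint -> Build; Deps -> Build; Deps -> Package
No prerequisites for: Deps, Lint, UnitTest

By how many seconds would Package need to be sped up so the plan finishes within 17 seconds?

6

Current finish: 23 seconds; target: 17.
Package is on every critical path, so each second cut from Package cuts the finish by one (this holds down to a finish of 15).
Need 23 − 17 = 6 seconds off Package → Package becomes 3 seconds, finish becomes 17.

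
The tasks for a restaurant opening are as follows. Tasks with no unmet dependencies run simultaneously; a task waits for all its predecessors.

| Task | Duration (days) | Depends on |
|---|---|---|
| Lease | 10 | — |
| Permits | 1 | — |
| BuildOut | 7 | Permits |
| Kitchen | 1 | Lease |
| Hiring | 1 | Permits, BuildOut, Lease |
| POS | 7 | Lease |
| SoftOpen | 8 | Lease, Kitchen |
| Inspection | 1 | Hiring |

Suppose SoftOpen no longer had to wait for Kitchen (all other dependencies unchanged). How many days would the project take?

18

With the dependency in place, Lease→Kitchen→SoftOpen = 10+1+8 = 19 sets the finish at 19 days.
Without Kitchen→SoftOpen, SoftOpen's earliest start moves from 11 to 10.
After: Lease→SoftOpen = 10+8 = 18 → 18 days.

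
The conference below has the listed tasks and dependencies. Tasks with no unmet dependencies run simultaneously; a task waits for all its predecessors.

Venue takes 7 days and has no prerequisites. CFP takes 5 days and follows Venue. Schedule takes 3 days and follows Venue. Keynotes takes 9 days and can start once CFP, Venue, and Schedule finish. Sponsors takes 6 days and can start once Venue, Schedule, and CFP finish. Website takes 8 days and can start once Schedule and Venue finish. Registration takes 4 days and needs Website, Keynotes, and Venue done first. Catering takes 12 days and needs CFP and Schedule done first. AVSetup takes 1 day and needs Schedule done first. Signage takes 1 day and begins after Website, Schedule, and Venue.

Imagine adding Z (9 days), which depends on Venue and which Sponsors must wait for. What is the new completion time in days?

25

Originally the project takes 25 days.
With Z inserted, Sponsors now waits for max(Venue, Schedule, CFP, Z).
New critical path: Venue→CFP→Keynotes→Registration = 7+5+9+4 = 25 ⇒ 25 days.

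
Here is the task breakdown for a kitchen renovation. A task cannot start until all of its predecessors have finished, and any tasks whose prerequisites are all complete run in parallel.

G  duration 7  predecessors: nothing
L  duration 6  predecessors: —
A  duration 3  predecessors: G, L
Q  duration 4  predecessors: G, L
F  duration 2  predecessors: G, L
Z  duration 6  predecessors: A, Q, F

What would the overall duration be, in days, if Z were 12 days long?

Actual critical path: G→Q→Z = 7+4+6 = 17 ⇒ 17 days.
Z is on the critical path; changing it to 12 makes that path 23 days.
No other chain overtakes it, so the finish is 23 days.

23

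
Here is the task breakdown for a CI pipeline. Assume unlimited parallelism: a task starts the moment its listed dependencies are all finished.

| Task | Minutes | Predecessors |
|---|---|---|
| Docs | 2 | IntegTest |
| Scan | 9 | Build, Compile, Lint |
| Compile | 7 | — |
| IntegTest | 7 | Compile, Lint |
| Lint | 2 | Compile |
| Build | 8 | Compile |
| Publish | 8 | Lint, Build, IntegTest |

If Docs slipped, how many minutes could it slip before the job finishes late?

Compile→Lint→IntegTest→Publish = 7+2+7+8 = 24 sets the makespan at 24 minutes.
The longest chain containing Docs totals 18 minutes.
Float = 24 − 18 = 6.

6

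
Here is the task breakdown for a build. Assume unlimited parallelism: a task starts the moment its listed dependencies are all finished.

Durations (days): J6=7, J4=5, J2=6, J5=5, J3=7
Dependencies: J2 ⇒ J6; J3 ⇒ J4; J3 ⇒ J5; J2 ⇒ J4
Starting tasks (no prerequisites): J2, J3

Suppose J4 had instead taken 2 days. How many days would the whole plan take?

Actual critical path: J2→J6 = 6+7 = 13 ⇒ 13 days.
J4 has 1 day of float (longest path through it is 12).
That remains the longest chain; total 13 days.

13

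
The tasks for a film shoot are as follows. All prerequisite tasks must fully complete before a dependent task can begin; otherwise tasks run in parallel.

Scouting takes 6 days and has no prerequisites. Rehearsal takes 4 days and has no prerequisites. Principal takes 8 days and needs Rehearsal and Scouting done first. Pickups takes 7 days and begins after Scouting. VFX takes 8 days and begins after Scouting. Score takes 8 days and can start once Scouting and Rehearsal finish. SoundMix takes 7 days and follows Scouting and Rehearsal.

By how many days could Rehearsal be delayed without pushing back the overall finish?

2

Critical path: Scouting→Principal = 6+8 = 14, so the finish is 14 days.
Rehearsal finishes as early as 4 and must finish by 6.
So Rehearsal can slip 6 − 4 = 2 days.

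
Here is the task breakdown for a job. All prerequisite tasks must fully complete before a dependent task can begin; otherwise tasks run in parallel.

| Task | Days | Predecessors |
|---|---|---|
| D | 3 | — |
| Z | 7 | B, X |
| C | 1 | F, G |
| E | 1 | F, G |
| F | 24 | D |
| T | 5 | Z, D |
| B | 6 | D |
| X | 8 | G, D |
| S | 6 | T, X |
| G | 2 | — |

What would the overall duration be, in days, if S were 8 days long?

31

Critical path before the change: D→X→Z→T→S = 3+8+7+5+6 = 29 giving 29 days.
S is on the critical path; changing it to 8 makes that path 31 days.
The critical path is still D→X→Z→T→S; finish is now 31 days.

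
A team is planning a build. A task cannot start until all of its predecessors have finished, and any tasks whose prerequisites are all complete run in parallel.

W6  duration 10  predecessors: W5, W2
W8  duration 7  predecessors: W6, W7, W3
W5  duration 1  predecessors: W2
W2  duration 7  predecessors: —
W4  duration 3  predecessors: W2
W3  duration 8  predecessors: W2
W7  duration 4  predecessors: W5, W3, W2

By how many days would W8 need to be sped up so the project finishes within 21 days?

5

Current finish: 26 days; target: 21.
W8 is on every critical path, so each day cut from W8 cuts the finish by one (this holds down to a finish of 20).
Need 26 − 21 = 5 days off W8 → W8 becomes 2 days, finish becomes 21.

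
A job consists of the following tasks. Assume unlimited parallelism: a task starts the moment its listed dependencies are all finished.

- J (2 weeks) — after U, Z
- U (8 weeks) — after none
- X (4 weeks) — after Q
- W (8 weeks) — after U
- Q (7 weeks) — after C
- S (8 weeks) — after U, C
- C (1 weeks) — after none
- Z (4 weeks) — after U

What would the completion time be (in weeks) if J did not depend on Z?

Original critical path: U→S = 8+8 = 16 ⇒ 16 weeks.
Without Z→J, J's earliest start moves from 12 to 8.
New critical path: U→S = 8+8 = 16 ⇒ 16 weeks.

16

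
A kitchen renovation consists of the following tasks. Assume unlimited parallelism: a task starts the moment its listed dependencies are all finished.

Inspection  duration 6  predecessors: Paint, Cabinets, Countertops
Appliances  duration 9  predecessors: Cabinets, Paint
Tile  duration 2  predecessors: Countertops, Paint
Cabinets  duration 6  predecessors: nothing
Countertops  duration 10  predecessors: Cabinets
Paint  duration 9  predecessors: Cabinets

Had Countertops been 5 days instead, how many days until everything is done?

24

The binding path is Cabinets→Paint→Appliances = 6+9+9 = 24; finish at 24 days.
The longest path through Countertops is only 22 days, so Countertops has float 2.
The critical path is still Cabinets→Paint→Appliances; finish is now 24 days.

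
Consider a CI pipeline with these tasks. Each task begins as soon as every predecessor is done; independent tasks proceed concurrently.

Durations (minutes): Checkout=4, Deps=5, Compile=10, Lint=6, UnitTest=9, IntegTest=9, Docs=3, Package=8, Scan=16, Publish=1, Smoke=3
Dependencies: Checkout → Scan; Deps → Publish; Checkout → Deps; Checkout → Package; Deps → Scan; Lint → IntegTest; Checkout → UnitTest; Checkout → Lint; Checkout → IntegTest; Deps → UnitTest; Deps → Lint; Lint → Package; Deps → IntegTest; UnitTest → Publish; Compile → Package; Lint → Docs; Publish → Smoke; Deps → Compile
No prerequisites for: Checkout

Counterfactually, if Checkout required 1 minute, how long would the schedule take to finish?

24

Critical path before the change: Checkout→Deps→Compile→Package = 4+5+10+8 = 27 giving 27 minutes.
Checkout lies on that path, so at 1 minute the path becomes 24 minutes.
The critical path is still Checkout→Deps→Compile→Package; finish is now 24 minutes.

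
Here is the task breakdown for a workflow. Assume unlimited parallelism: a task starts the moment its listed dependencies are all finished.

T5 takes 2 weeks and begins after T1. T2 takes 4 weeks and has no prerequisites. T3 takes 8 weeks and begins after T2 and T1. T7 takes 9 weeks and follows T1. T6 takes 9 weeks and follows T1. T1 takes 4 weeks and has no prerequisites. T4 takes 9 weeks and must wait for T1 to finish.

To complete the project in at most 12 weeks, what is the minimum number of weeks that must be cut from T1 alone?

1

Current finish: 13 weeks; target: 12.
T1 is on every critical path, so each week cut from T1 cuts the finish by one (this holds down to a finish of 12).
Need 13 − 12 = 1 week off T1 → T1 becomes 3 weeks, finish becomes 12.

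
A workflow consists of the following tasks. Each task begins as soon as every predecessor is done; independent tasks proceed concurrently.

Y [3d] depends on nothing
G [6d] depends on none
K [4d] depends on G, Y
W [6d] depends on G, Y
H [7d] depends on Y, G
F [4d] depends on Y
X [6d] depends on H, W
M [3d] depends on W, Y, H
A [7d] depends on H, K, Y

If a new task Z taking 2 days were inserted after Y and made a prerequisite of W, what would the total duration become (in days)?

Originally the schedule takes 20 days.
With Z inserted, W now waits for max(G, Y, Z).
New critical path: G→H→A = 6+7+7 = 20 ⇒ 20 days.

20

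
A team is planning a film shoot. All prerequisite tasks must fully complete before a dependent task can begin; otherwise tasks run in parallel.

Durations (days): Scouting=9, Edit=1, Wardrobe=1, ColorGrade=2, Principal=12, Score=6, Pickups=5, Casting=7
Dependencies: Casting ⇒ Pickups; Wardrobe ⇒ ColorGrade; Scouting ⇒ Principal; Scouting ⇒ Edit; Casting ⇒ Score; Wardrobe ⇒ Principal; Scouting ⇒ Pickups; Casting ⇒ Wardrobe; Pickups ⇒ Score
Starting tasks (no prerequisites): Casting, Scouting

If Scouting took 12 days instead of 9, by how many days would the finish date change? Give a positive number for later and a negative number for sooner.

3

The binding path is Scouting→Principal = 9+12 = 21; finish at 21 days.
Since Scouting is critical, the +3 change carries straight to that chain (now 24 days).
No other chain overtakes it, so the finish is 24 days.
Change in finish: 24 − 21 = +3 days.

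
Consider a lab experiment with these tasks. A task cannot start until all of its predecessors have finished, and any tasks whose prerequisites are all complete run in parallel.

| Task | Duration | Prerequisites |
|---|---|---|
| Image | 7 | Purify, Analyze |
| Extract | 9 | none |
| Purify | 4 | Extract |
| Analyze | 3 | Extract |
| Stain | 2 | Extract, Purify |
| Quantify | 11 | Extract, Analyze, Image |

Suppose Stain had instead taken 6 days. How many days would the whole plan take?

31

Actual critical path: Extract→Purify→Image→Quantify = 9+4+7+11 = 31 ⇒ 31 days.
Stain is off the critical path — its longest chain is 15 days, giving 16 of slack.
That remains the longest chain; total 31 days.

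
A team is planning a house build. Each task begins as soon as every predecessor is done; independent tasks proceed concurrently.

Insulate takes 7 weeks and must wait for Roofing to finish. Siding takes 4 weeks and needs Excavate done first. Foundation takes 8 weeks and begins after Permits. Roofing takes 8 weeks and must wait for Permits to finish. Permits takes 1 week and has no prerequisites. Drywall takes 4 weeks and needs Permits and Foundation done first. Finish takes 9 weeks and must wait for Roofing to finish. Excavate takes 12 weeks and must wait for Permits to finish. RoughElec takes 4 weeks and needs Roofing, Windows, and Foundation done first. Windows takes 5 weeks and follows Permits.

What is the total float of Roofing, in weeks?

Permits→Roofing→Finish = 1+8+9 = 18 sets the makespan at 18 weeks.
The longest chain containing Roofing totals 18 weeks.
Slack of Roofing = 1 − 1 = 0 weeks.

0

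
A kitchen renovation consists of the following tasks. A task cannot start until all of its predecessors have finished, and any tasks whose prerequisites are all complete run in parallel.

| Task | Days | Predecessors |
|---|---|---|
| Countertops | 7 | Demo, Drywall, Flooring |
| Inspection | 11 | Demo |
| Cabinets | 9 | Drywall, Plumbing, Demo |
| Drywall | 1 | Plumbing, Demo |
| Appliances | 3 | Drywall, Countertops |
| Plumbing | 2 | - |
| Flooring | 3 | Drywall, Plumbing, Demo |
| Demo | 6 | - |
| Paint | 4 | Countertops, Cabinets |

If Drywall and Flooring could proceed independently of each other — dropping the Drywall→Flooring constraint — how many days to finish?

Original critical path: Demo→Drywall→Flooring→Countertops→Paint = 6+1+3+7+4 = 21 ⇒ 21 days.
Without Drywall→Flooring, Flooring's earliest start moves from 7 to 6.
New critical path: Demo→Drywall→Cabinets→Paint = 6+1+9+4 = 20 ⇒ 20 days.

20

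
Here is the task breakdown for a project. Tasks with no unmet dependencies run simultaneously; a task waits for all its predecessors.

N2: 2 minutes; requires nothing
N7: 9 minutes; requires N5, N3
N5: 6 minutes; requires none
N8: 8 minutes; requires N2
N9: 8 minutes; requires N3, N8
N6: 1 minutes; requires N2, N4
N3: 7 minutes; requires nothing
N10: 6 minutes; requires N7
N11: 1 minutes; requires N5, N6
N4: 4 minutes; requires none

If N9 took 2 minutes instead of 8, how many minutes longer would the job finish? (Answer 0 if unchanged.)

Baseline: N3→N7→N10 = 7+9+6 = 22 → 22 minutes.
N9 has 4 minutes of float (longest path through it is 18).
No other chain overtakes it, so the finish is 22 minutes.
Change in finish: 22 − 22 = +0 minutes.

0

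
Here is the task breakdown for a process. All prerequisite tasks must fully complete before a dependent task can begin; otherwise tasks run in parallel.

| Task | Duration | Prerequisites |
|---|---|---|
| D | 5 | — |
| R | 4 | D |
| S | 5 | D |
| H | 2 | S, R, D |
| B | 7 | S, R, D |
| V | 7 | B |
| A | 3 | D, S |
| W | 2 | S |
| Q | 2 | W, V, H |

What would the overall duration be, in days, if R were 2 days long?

26

The binding path is D→S→B→V→Q = 5+5+7+7+2 = 26; finish at 26 days.
R has 1 day of float (longest path through it is 25).
No other chain overtakes it, so the finish is 26 days.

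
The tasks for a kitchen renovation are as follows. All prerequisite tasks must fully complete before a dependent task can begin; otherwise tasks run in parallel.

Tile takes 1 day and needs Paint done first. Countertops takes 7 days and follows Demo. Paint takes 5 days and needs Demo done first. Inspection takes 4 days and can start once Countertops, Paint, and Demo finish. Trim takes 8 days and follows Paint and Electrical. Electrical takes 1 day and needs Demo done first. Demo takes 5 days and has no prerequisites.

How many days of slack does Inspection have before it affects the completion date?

The longest chain is Demo→Paint→Trim = 5+5+8 = 18; overall finish 18 days.
Longest path through Inspection: 16 days (earliest finish 16, latest finish 18).
So Inspection can slip 18 − 16 = 2 days.

2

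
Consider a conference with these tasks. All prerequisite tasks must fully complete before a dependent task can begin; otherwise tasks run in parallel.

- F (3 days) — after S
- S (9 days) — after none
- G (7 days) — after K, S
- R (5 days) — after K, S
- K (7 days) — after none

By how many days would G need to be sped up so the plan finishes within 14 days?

Current finish: 16 days; target: 14.
G is on every critical path, so each day cut from G cuts the finish by one (this holds down to a finish of 14).
Need 16 − 14 = 2 days off G → G becomes 5 days, finish becomes 14.

2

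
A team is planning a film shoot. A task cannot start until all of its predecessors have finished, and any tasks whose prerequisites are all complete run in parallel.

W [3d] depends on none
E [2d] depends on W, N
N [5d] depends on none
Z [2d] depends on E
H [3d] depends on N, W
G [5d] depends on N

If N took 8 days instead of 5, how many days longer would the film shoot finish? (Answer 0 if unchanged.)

3

As given, the longest chain is N→G = 5+5 = 10, so the finish is 10 days.
N is on the critical path; changing it to 8 makes that path 13 days.
That remains the longest chain; total 13 days.
Change in finish: 13 − 10 = +3 days.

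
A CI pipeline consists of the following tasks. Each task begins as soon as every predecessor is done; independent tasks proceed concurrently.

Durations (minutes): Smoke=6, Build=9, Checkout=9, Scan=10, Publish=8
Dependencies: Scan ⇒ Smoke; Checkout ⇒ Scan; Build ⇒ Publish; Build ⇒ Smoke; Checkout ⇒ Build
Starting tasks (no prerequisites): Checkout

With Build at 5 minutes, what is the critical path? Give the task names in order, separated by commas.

Checkout, Scan, Smoke

The binding path is Checkout→Build→Publish = 9+9+8 = 26; finish at 26 minutes.
Build is on the critical path; changing it to 5 makes that path 22 minutes.
The binding chain switches to Checkout→Scan→Smoke = 9+10+6 = 25; finish 25 minutes.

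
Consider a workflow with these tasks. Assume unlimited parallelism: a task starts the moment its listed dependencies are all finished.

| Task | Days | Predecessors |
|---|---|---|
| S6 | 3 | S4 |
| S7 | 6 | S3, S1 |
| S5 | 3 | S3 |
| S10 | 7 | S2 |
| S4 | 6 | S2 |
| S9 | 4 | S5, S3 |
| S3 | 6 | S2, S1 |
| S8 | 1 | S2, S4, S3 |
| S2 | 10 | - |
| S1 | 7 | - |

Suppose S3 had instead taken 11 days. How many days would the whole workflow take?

Baseline: S2→S3→S5→S9 = 10+6+3+4 = 23 → 23 days.
S3 lies on that path, so at 11 days the path becomes 28 days.
The critical path is still S2→S3→S5→S9; finish is now 28 days.

28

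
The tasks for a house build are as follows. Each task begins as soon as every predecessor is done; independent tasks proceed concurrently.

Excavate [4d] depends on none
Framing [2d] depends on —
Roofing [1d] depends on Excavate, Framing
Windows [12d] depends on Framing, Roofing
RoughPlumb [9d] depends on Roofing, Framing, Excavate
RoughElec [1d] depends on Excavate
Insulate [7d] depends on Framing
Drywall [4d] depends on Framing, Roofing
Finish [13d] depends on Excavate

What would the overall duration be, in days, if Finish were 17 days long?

21

Actual critical path: Excavate→Finish = 4+13 = 17 ⇒ 17 days.
Since Finish is critical, the +4 change carries straight to that chain (now 21 days).
That remains the longest chain; total 21 days.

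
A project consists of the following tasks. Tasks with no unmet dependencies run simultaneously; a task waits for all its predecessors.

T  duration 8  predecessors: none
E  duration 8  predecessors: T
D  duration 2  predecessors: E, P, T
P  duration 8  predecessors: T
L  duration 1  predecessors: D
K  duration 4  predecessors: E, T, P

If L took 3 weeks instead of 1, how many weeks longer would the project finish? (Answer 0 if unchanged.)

Baseline: T→E→K = 8+8+4 = 20 → 20 weeks.
L is off the critical path — its longest chain is 19 weeks, giving 1 of slack.
Now T→E→D→L = 8+8+2+3 = 21 is longest, so the finish becomes 21 weeks.
Change in finish: 21 − 20 = +1 weeks.

1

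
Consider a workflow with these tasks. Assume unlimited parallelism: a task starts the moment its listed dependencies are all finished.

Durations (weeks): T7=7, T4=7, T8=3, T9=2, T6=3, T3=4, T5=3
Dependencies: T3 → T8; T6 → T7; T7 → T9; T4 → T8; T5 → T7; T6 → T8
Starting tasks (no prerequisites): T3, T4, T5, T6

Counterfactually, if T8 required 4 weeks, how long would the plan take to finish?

Critical path before the change: T5→T7→T9 = 3+7+2 = 12 giving 12 weeks.
The longest path through T8 is only 10 weeks, so T8 has float 2.
No other chain overtakes it, so the finish is 12 weeks.

12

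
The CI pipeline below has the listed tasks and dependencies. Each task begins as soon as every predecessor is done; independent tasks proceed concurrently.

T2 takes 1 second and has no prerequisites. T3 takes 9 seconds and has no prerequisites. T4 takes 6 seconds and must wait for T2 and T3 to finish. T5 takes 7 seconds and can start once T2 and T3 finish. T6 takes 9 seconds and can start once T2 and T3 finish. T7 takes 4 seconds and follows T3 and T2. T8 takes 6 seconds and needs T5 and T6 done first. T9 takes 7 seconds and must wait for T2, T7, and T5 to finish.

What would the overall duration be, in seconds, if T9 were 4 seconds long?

24

Baseline: T3→T6→T8 = 9+9+6 = 24 → 24 seconds.
T9 is off the critical path — its longest chain is 23 seconds, giving 1 of slack.
That remains the longest chain; total 24 seconds.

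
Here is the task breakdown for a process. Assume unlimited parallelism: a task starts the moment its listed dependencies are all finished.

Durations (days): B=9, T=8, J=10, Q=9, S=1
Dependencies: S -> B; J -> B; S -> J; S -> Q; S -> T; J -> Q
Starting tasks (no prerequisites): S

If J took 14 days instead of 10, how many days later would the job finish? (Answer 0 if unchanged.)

Actual critical path: S→J→B = 1+10+9 = 20 ⇒ 20 days.
J is on the critical path; changing it to 14 makes that path 24 days.
The critical path is still S→J→B; finish is now 24 days.
Change in finish: 24 − 20 = +4 days.

4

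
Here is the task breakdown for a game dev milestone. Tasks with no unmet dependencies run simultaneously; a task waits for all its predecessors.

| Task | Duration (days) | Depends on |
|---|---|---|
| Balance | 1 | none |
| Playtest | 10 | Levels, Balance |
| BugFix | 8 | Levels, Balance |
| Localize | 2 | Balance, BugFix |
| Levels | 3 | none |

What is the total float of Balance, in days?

2

Levels→Playtest = 3+10 = 13 sets the makespan at 13 days.
Balance finishes as early as 1 and must finish by 3.
Slack of Balance = 2 − 0 = 2 days.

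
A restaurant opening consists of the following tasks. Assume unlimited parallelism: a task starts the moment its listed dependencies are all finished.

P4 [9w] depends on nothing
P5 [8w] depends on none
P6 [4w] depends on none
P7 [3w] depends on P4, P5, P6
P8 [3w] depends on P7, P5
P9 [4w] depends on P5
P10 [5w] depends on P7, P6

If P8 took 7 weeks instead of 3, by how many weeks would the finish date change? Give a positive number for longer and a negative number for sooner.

2

Critical path before the change: P4→P7→P10 = 9+3+5 = 17 giving 17 weeks.
P8 has 2 weeks of float (longest path through it is 15).
New critical path: P4→P7→P8 = 9+3+7 = 19 ⇒ 19 weeks.
Change in finish: 19 − 17 = +2 weeks.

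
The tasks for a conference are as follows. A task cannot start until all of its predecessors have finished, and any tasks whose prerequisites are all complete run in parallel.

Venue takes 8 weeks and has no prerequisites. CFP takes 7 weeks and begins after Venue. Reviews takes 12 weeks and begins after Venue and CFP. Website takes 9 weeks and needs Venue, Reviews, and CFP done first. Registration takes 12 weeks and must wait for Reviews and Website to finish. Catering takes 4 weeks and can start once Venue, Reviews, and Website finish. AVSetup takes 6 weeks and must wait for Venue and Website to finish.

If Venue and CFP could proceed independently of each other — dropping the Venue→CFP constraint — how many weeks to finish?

With the dependency in place, Venue→CFP→Reviews→Website→Registration = 8+7+12+9+12 = 48 sets the finish at 48 weeks.
Without Venue→CFP, CFP's earliest start moves from 8 to 0.
After: Venue→Reviews→Website→Registration = 8+12+9+12 = 41 → 41 weeks.

41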